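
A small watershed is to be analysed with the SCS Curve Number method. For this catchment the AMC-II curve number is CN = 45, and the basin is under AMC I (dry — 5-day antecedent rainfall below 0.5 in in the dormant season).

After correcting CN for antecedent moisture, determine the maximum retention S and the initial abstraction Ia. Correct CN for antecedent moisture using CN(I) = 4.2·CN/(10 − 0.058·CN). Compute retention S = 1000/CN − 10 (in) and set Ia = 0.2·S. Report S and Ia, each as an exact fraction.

Dry (AMC I): CN(I) = 4.2·45/(10 − 0.058·45) = 189/(739/100) = 18900/739 ≈ 25.575
S = 1000/(18900/739) − 10 = 5500/189 in ≈ 29.101 in
Ia = 0.2·(5500/189) = 1100/189 in ≈ 5.820 in

S = 5500/189 in ≈ 29.101 in; Ia = 1100/189 in ≈ 5.820 in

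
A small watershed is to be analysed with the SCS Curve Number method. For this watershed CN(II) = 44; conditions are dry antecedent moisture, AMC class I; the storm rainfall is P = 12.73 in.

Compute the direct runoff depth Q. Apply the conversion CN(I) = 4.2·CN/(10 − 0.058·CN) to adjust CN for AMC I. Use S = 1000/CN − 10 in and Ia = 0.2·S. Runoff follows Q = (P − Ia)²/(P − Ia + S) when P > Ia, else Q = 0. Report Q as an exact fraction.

Dry (AMC I): CN(I) = 4.2·44/(10 − 0.058·44) = (924/5)/(931/125) = 3300/133 ≈ 24.812
S = 1000/(3300/133) − 10 = 1000/33 in ≈ 30.303 in
Ia = 0.2·(1000/33) = 200/33 in ≈ 6.061 in
Since P=12.730 > Ia=6.061: effective rainfall P−Ia = 22009/3300 in
Q: (22009/3300)² ÷ (122009/3300) = 484396081/402629700 in (≈ 1.203 in)

Q = 484396081/402629700 in ≈ 1.203 in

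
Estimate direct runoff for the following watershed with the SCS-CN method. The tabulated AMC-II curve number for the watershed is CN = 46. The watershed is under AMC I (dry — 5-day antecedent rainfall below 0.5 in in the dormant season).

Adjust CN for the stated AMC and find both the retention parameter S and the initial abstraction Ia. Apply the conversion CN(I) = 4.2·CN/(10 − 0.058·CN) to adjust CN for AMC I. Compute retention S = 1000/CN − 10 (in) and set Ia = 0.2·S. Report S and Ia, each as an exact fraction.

S = 4500/161 in ≈ 27.950 in; Ia = 900/161 in ≈ 5.590 in

Dry (AMC I): CN(I) = 4.2·46/(10 − 0.058·46) = (966/5)/(1833/250) = 16100/611 ≈ 26.350
Max retention: S = 1000/(16100/611) − 10 = 4500/161 in (≈ 27.950 in)
Initial abstraction Ia = S/5 = (4500/161)/5 = 900/161 ≈ 5.590 in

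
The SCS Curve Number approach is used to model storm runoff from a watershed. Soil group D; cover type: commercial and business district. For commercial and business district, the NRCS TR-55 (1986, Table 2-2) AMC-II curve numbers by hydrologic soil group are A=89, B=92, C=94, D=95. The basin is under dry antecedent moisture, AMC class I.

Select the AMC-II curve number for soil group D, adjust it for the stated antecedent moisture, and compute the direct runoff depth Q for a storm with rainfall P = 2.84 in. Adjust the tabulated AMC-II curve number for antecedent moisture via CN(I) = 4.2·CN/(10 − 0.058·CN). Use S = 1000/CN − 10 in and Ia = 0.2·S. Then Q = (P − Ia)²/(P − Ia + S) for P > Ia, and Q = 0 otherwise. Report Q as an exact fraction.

NRCS table: commercial and business district, soil group D → CN(II) = 95
Adjust CN=95 to AMC I: 4.2·95/(10 − 0.058·95) → 399 ÷ (449/100) = 39900/449 ≈ 88.864
Retention S: 1000/CN − 10 with CN=88.864 → S = 500/399 ≈ 1.253 in
Ia = 0.2·(500/399) = 100/399 in ≈ 0.251 in
Since P=2.840 > Ia=0.251: effective rainfall P−Ia = 25829/9975 in
Runoff Q = (P−Ia)²/(P−Ia+S) = (2.589)²/(2.589+1.253) = 667137241/382331775 ≈ 1.745 in

Q = 667137241/382331775 in ≈ 1.745 in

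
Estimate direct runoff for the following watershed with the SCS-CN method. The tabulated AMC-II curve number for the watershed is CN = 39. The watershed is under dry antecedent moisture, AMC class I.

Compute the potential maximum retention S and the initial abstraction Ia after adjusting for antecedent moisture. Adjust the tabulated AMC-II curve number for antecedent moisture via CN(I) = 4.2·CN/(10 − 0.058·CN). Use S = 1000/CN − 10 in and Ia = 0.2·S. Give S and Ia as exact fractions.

CN(I) from CN(II)=39: (4.2·39)/(10 − 0.058·39) = 81900/3869 ≈ 21.168
Retention S: 1000/CN − 10 with CN=21.168 → S = 30500/819 ≈ 37.241 in
Ia = 0.2S: 0.2·37.241 = 7.448 in (exactly 6100/819)

S = 30500/819 in ≈ 37.241 in; Ia = 6100/819 in ≈ 7.448 in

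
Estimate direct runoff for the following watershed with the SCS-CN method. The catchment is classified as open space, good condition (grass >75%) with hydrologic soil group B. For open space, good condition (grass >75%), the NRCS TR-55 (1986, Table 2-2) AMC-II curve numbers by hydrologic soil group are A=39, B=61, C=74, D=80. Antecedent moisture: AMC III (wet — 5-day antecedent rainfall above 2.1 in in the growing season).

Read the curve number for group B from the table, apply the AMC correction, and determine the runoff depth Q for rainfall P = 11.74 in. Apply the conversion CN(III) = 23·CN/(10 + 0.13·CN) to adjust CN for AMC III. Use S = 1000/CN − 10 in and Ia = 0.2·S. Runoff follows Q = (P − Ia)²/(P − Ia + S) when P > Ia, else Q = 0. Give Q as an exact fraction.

Q = 615535962721/68716204150 in ≈ 8.958 in

NRCS table: open space, good condition (grass >75%), soil group B → CN(II) = 61
CN(III) from CN(II)=61: (23·61)/(10 + 0.13·61) = 140300/1793 ≈ 78.249
Max retention: S = 1000/(140300/1793) − 10 = 3900/1403 in (≈ 2.780 in)
Initial abstraction Ia = S/5 = (3900/1403)/5 = 780/1403 ≈ 0.556 in
Excess rainfall: 11.740 − 0.556 = 11.184 in; P > Ia so Q > 0
Q = (784561/70150)²/((784561/70150) + 3900/1403) = (615535962721/4921022500)/(979561/70150) = 615535962721/68716204150 in ≈ 8.958 in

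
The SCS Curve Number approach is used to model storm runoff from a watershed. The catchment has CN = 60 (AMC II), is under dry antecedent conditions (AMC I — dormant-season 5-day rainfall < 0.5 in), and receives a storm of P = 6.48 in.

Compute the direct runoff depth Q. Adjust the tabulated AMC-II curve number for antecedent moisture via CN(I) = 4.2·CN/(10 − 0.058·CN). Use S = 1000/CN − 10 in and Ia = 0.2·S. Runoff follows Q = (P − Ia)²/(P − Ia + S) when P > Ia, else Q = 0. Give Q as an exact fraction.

Dry (AMC I): CN(I) = 4.2·60/(10 − 0.058·60) = 252/(163/25) = 6300/163 ≈ 38.650
S = 1000/(6300/163) − 10 = 1000/63 in ≈ 15.873 in
Initial abstraction Ia = S/5 = (1000/63)/5 = 200/63 ≈ 3.175 in
P − Ia = 6.480 − 3.175 = 5206/1575 ≈ 3.305 in (> 0, runoff occurs)
Runoff Q = (P−Ia)²/(P−Ia+S) = (3.305)²/(3.305+15.873) = 13551218/23787225 ≈ 0.570 in

Q = 13551218/23787225 in ≈ 0.570 in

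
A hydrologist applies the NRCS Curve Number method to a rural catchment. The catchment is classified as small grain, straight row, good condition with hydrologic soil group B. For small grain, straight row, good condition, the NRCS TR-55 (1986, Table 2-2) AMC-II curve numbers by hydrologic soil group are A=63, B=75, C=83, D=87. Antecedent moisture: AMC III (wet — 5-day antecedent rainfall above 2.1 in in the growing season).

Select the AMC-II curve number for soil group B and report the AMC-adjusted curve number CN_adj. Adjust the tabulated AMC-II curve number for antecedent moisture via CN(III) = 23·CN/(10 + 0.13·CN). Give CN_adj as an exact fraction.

CN_adj = 6900/79 ≈ 87.342

NRCS table: small grain, straight row, good condition, soil group B → CN(II) = 75
Wet (AMC III): CN(III) = 23·75/(10 + 0.13·75) = 1725/(79/4) = 6900/79 ≈ 87.342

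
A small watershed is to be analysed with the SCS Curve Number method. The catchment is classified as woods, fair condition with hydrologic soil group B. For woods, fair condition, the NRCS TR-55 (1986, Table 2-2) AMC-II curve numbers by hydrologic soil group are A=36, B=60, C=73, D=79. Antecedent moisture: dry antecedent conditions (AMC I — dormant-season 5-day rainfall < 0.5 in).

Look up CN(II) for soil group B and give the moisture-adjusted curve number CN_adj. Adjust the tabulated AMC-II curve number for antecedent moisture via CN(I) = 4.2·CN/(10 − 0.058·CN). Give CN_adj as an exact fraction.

CN_adj = 6300/163 ≈ 38.650

NRCS table: woods, fair condition, soil group B → CN(II) = 60
Adjust CN=60 to AMC I: 4.2·60/(10 − 0.058·60) → 252 ÷ (163/25) = 6300/163 ≈ 38.650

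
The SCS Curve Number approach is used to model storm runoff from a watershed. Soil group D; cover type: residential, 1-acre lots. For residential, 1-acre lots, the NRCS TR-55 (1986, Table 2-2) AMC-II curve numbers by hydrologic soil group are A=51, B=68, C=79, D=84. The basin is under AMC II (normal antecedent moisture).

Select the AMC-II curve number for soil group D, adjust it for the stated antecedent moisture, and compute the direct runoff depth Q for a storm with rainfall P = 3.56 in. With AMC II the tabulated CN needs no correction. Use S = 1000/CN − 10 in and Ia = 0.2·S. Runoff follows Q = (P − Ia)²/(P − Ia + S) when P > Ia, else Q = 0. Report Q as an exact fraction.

NRCS table: residential, 1-acre lots, soil group D → CN(II) = 84
AMC II — tabulated CN = 84 applies directly.
S = 1000/84 − 10 = 40/21 in ≈ 1.905 in
Initial abstraction Ia = S/5 = (40/21)/5 = 8/21 ≈ 0.381 in
Excess rainfall: 3.560 − 0.381 = 3.179 in; P > Ia so Q > 0
Runoff Q = (P−Ia)²/(P−Ia+S) = (3.179)²/(3.179+1.905) = 2785561/1401225 ≈ 1.988 in

Q = 2785561/1401225 in ≈ 1.988 in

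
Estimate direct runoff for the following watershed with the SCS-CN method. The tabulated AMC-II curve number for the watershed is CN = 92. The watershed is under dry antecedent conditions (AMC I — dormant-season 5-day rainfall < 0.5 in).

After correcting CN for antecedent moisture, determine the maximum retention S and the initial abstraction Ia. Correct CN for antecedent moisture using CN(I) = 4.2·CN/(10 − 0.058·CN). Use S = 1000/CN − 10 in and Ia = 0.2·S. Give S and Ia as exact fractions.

S = 1000/483 in ≈ 2.070 in; Ia = 200/483 in ≈ 0.414 in

Dry (AMC I): CN(I) = 4.2·92/(10 − 0.058·92) = (1932/5)/(583/125) = 48300/583 ≈ 82.847
S = 1000/(48300/583) − 10 = 1000/483 in ≈ 2.070 in
Ia = 0.2S: 0.2·2.070 = 0.414 in (exactly 200/483)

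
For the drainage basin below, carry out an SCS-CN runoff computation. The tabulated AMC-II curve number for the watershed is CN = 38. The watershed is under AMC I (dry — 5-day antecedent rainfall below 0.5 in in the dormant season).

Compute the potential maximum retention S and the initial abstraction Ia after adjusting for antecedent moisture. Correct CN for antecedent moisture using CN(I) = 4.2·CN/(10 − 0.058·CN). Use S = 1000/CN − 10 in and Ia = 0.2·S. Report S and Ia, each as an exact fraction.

Adjust CN=38 to AMC I: 4.2·38/(10 − 0.058·38) → (798/5) ÷ (1949/250) = 39900/1949 ≈ 20.472
Max retention: S = 1000/(39900/1949) − 10 = 15500/399 in (≈ 38.847 in)
Ia = 0.2S: 0.2·38.847 = 7.769 in (exactly 3100/399)

S = 15500/399 in ≈ 38.847 in; Ia = 3100/399 in ≈ 7.769 in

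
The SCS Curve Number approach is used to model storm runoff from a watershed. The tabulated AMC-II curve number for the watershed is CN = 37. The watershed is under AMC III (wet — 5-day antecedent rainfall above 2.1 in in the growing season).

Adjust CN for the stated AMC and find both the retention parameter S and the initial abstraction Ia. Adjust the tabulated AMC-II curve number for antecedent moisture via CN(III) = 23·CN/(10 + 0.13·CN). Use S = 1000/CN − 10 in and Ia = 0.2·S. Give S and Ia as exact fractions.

S = 6300/851 in ≈ 7.403 in; Ia = 1260/851 in ≈ 1.481 in

Adjust CN=37 to AMC III: 23·37/(10 + 0.13·37) → 851 ÷ (1481/100) = 85100/1481 ≈ 57.461
Retention S: 1000/CN − 10 with CN=57.461 → S = 6300/851 ≈ 7.403 in
Ia = 0.2·(6300/851) = 1260/851 in ≈ 1.481 in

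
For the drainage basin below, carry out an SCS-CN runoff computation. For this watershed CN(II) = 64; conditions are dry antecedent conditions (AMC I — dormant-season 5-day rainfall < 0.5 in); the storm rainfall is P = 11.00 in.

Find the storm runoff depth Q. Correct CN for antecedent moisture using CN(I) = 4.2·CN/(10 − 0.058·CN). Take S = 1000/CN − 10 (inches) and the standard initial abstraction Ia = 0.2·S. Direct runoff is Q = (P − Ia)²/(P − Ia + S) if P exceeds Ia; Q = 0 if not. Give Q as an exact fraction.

Q = 54289/17024 in ≈ 3.189 in

Adjust CN=64 to AMC I: 4.2·64/(10 − 0.058·64) → (1344/5) ÷ (786/125) = 5600/131 ≈ 42.748
Max retention: S = 1000/(5600/131) − 10 = 375/28 in (≈ 13.393 in)
Ia = 0.2·(375/28) = 75/28 in ≈ 2.679 in
P − Ia = 11.000 − 2.679 = 233/28 ≈ 8.321 in (> 0, runoff occurs)
Runoff Q = (P−Ia)²/(P−Ia+S) = (8.321)²/(8.321+13.393) = 54289/17024 ≈ 3.189 in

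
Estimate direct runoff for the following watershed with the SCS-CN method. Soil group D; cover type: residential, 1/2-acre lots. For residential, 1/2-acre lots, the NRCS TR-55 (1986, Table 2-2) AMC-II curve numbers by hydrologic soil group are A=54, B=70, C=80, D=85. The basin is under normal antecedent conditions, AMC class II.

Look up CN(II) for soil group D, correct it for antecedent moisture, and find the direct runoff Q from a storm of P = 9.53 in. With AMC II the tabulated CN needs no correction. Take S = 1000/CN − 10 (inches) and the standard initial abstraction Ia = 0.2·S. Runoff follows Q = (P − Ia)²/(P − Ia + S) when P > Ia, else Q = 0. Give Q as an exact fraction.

NRCS table: residential, 1/2-acre lots, soil group D → CN(II) = 85
Average conditions: CN = 85 (no AMC adjustment).
Max retention: S = 1000/85 − 10 = 30/17 in (≈ 1.765 in)
Ia = 0.2S: 0.2·1.765 = 0.353 in (exactly 6/17)
Since P=9.530 > Ia=0.353: effective rainfall P−Ia = 15601/1700 in
Q = (15601/1700)²/((15601/1700) + 30/17) = (243391201/2890000)/(18601/1700) = 243391201/31621700 in ≈ 7.697 in

Q = 243391201/31621700 in ≈ 7.697 in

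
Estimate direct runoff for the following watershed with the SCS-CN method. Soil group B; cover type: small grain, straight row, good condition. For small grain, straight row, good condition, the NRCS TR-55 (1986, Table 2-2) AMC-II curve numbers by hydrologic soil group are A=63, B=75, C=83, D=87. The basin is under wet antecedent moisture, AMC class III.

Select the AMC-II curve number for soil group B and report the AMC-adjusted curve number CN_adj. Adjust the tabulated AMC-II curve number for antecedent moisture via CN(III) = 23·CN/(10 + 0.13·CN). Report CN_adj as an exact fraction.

NRCS table: small grain, straight row, good condition, soil group B → CN(II) = 75
Wet (AMC III): CN(III) = 23·75/(10 + 0.13·75) = 1725/(79/4) = 6900/79 ≈ 87.342

CN_adj = 6900/79 ≈ 87.342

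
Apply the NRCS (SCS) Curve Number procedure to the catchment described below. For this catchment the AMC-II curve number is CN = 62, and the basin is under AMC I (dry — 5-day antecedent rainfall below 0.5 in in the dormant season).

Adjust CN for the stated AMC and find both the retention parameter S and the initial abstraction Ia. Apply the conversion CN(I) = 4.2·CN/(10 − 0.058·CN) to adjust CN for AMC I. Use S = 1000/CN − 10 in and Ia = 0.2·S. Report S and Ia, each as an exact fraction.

S = 9500/651 in ≈ 14.593 in; Ia = 1900/651 in ≈ 2.919 in

Dry (AMC I): CN(I) = 4.2·62/(10 − 0.058·62) = (1302/5)/(1601/250) = 65100/1601 ≈ 40.662
S = 1000/(65100/1601) − 10 = 9500/651 in ≈ 14.593 in
Initial abstraction Ia = S/5 = (9500/651)/5 = 1900/651 ≈ 2.919 in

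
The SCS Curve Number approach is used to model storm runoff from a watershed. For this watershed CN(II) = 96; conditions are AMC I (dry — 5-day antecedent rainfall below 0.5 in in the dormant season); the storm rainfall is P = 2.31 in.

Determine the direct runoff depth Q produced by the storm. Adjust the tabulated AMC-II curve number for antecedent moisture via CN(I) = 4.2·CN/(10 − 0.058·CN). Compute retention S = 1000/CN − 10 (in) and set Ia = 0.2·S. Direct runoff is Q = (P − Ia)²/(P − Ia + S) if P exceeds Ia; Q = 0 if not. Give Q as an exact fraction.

Q = 176969809/123183900 in ≈ 1.437 in

Dry (AMC I): CN(I) = 4.2·96/(10 − 0.058·96) = (2016/5)/(554/125) = 25200/277 ≈ 90.975
S = 1000/(25200/277) − 10 = 125/126 in ≈ 0.992 in
Ia = 0.2S: 0.2·0.992 = 0.198 in (exactly 25/126)
P − Ia = 2.310 − 0.198 = 13303/6300 ≈ 2.112 in (> 0, runoff occurs)
Q = (13303/6300)²/((13303/6300) + 125/126) = (176969809/39690000)/(19553/6300) = 176969809/123183900 in ≈ 1.437 in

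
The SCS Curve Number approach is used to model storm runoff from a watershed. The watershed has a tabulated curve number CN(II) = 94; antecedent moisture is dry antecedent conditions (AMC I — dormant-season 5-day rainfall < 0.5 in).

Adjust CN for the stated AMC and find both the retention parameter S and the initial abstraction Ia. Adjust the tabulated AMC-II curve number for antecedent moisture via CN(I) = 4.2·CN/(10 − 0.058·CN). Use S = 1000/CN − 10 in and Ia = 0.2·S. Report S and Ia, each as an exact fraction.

Adjust CN=94 to AMC I: 4.2·94/(10 − 0.058·94) → (1974/5) ÷ (1137/250) = 32900/379 ≈ 86.807
Retention S: 1000/CN − 10 with CN=86.807 → S = 500/329 ≈ 1.520 in
Initial abstraction Ia = S/5 = (500/329)/5 = 100/329 ≈ 0.304 in

S = 500/329 in ≈ 1.520 in; Ia = 100/329 in ≈ 0.304 in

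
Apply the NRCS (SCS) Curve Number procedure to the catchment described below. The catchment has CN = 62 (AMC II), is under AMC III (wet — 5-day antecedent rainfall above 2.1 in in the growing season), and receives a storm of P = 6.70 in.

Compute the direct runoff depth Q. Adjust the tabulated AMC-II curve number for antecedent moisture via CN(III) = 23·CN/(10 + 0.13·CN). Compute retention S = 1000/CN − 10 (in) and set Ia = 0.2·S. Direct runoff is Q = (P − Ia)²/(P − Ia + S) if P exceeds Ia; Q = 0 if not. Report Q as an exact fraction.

Adjust CN=62 to AMC III: 23·62/(10 + 0.13·62) → 1426 ÷ (903/50) = 71300/903 ≈ 78.959
Retention S: 1000/CN − 10 with CN=78.959 → S = 1900/713 ≈ 2.665 in
Ia = 0.2·(1900/713) = 380/713 in ≈ 0.533 in
P − Ia = 6.700 − 0.533 = 43971/7130 ≈ 6.167 in (> 0, runoff occurs)
Q: (43971/7130)² ÷ (62971/7130) = 1933448841/448983230 in (≈ 4.306 in)

Q = 1933448841/448983230 in ≈ 4.306 in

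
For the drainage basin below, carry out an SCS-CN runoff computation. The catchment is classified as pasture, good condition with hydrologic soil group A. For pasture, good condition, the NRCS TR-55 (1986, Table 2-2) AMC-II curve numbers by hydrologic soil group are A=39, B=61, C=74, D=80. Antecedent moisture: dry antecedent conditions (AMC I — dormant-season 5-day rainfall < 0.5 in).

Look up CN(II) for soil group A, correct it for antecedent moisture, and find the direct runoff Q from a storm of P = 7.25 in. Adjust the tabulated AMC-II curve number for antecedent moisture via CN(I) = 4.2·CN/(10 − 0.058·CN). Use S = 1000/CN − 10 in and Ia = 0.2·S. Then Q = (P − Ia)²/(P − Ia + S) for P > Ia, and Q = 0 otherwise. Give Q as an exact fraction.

NRCS table: pasture, good condition, soil group A → CN(II) = 39
Adjust CN=39 to AMC I: 4.2·39/(10 − 0.058·39) → (819/5) ÷ (3869/500) = 81900/3869 ≈ 21.168
Retention S: 1000/CN − 10 with CN=21.168 → S = 30500/819 ≈ 37.241 in
Ia = 0.2S: 0.2·37.241 = 7.448 in (exactly 6100/819)
P = 7.250 ≤ Ia = 7.448 in: entire storm abstracted, Q = 0.

Q = 0 in ≈ 0.000 in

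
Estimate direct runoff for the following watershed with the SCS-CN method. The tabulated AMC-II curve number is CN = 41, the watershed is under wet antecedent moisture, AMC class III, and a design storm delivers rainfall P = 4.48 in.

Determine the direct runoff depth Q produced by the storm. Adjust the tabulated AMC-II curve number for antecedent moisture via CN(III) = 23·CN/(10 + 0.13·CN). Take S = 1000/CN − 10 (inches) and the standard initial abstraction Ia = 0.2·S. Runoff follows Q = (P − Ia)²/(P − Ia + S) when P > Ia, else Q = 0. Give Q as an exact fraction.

Adjust CN=41 to AMC III: 23·41/(10 + 0.13·41) → 943 ÷ (1533/100) = 94300/1533 ≈ 61.513
Retention S: 1000/CN − 10 with CN=61.513 → S = 5900/943 ≈ 6.257 in
Ia = 0.2S: 0.2·6.257 = 1.251 in (exactly 1180/943)
Since P=4.480 > Ia=1.251: effective rainfall P−Ia = 76116/23575 in
Q = (76116/23575)²/((76116/23575) + 5900/943) = (5793645456/555780625)/(223616/23575) = 362102841/329484200 in ≈ 1.099 in

Q = 362102841/329484200 in ≈ 1.099 in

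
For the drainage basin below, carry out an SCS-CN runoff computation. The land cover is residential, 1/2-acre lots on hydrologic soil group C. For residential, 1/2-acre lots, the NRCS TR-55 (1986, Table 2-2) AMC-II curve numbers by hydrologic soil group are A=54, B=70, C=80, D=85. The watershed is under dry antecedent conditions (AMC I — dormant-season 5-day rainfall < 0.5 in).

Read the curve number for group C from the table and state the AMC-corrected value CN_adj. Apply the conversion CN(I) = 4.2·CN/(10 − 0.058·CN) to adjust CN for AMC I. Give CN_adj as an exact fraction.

NRCS table: residential, 1/2-acre lots, soil group C → CN(II) = 80
Adjust CN=80 to AMC I: 4.2·80/(10 − 0.058·80) → 336 ÷ (134/25) = 4200/67 ≈ 62.687

CN_adj = 4200/67 ≈ 62.687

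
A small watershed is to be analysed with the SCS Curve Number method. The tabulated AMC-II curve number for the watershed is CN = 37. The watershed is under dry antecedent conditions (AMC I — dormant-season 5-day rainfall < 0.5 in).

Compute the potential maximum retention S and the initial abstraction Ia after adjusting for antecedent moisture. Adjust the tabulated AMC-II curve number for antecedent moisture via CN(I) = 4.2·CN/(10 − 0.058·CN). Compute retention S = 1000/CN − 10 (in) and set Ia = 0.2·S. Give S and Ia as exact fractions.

Adjust CN=37 to AMC I: 4.2·37/(10 − 0.058·37) → (777/5) ÷ (3927/500) = 3700/187 ≈ 19.786
Retention S: 1000/CN − 10 with CN=19.786 → S = 1500/37 ≈ 40.541 in
Ia = 0.2·(1500/37) = 300/37 in ≈ 8.108 in

S = 1500/37 in ≈ 40.541 in; Ia = 300/37 in ≈ 8.108 in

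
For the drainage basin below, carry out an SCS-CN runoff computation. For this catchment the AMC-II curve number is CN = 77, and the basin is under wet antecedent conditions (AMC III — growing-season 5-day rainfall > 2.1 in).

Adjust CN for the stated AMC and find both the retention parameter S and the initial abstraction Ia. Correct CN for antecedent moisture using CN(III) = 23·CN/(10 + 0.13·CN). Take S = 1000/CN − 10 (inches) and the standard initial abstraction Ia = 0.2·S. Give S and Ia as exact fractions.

Wet (AMC III): CN(III) = 23·77/(10 + 0.13·77) = 1771/(2001/100) = 7700/87 ≈ 88.506
Max retention: S = 1000/(7700/87) − 10 = 100/77 in (≈ 1.299 in)
Ia = 0.2·(100/77) = 20/77 in ≈ 0.260 in

S = 100/77 in ≈ 1.299 in; Ia = 20/77 in ≈ 0.260 in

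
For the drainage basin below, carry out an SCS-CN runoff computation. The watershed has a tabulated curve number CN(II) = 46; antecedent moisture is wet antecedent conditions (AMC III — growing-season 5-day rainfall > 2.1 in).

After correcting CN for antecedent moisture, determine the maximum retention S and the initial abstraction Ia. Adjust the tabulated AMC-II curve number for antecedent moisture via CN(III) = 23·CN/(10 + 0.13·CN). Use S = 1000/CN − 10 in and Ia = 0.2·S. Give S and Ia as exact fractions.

S = 2700/529 in ≈ 5.104 in; Ia = 540/529 in ≈ 1.021 in

Wet (AMC III): CN(III) = 23·46/(10 + 0.13·46) = 1058/(799/50) = 52900/799 ≈ 66.208
S = 1000/(52900/799) − 10 = 2700/529 in ≈ 5.104 in
Ia = 0.2·(2700/529) = 540/529 in ≈ 1.021 in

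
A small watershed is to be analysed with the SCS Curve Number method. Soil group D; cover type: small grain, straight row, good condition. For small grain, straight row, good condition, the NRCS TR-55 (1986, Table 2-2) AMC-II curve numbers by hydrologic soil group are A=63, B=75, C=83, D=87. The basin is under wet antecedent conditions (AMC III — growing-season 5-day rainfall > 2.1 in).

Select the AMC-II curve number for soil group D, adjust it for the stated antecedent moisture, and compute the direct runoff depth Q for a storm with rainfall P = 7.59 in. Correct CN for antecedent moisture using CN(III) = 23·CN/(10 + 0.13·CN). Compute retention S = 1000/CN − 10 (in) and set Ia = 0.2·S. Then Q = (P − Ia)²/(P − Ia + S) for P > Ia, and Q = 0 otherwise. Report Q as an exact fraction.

Q = 2228329432081/324714075900 in ≈ 6.862 in

NRCS table: small grain, straight row, good condition, soil group D → CN(II) = 87
Wet (AMC III): CN(III) = 23·87/(10 + 0.13·87) = 2001/(2131/100) = 200100/2131 ≈ 93.900
Max retention: S = 1000/(200100/2131) − 10 = 1300/2001 in (≈ 0.650 in)
Initial abstraction Ia = S/5 = (1300/2001)/5 = 260/2001 ≈ 0.130 in
Since P=7.590 > Ia=0.130: effective rainfall P−Ia = 1492759/200100 in
Q: (1492759/200100)² ÷ (1622759/200100) = 2228329432081/324714075900 in (≈ 6.862 in)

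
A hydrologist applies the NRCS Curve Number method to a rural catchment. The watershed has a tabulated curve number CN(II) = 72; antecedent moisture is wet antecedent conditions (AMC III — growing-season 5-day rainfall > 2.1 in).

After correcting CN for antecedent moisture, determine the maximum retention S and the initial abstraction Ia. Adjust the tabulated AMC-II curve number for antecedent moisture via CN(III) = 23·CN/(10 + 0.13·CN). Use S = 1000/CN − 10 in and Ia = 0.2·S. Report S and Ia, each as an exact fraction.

Wet (AMC III): CN(III) = 23·72/(10 + 0.13·72) = 1656/(484/25) = 10350/121 ≈ 85.537
S = 1000/(10350/121) − 10 = 350/207 in ≈ 1.691 in
Ia = 0.2S: 0.2·1.691 = 0.338 in (exactly 70/207)

S = 350/207 in ≈ 1.691 in; Ia = 70/207 in ≈ 0.338 in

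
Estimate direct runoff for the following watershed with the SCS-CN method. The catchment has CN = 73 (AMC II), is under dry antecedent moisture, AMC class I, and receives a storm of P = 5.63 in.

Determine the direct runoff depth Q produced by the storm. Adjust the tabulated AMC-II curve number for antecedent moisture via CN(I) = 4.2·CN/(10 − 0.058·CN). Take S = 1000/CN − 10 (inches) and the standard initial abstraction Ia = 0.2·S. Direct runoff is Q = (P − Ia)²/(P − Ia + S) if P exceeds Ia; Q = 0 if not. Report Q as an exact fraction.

Q = 39082522249/33097112300 in ≈ 1.181 in

CN(I) from CN(II)=73: (4.2·73)/(10 − 0.058·73) = 51100/961 ≈ 53.174
S = 1000/(51100/961) − 10 = 4500/511 in ≈ 8.806 in
Ia = 0.2·(4500/511) = 900/511 in ≈ 1.761 in
P − Ia = 5.630 − 1.761 = 197693/51100 ≈ 3.869 in (> 0, runoff occurs)
Q = (197693/51100)²/((197693/51100) + 4500/511) = (39082522249/2611210000)/(647693/51100) = 39082522249/33097112300 in ≈ 1.181 in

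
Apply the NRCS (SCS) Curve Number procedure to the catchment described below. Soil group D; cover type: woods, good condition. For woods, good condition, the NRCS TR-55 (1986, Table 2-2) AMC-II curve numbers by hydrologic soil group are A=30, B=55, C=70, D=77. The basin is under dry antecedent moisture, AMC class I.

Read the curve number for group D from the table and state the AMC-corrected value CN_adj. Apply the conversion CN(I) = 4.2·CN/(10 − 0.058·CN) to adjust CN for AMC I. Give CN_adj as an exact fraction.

NRCS table: woods, good condition, soil group D → CN(II) = 77
Adjust CN=77 to AMC I: 4.2·77/(10 − 0.058·77) → (1617/5) ÷ (2767/500) = 161700/2767 ≈ 58.439

CN_adj = 161700/2767 ≈ 58.439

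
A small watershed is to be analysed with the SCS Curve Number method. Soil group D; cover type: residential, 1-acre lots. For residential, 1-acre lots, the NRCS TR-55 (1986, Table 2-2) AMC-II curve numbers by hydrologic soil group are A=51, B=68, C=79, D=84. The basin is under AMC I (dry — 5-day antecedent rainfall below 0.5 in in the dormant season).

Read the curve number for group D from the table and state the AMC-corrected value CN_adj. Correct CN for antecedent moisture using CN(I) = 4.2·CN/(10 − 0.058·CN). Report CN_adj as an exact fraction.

CN_adj = 44100/641 ≈ 68.799

NRCS table: residential, 1-acre lots, soil group D → CN(II) = 84
Adjust CN=84 to AMC I: 4.2·84/(10 − 0.058·84) → (1764/5) ÷ (641/125) = 44100/641 ≈ 68.799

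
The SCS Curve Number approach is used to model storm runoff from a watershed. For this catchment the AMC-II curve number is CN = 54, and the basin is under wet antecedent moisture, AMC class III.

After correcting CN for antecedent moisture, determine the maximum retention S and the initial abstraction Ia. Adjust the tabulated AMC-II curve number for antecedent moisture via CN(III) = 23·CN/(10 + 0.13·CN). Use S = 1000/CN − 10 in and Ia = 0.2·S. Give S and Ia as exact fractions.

S = 100/27 in ≈ 3.704 in; Ia = 20/27 in ≈ 0.741 in

Wet (AMC III): CN(III) = 23·54/(10 + 0.13·54) = 1242/(851/50) = 2700/37 ≈ 72.973
Retention S: 1000/CN − 10 with CN=72.973 → S = 100/27 ≈ 3.704 in
Ia = 0.2S: 0.2·3.704 = 0.741 in (exactly 20/27)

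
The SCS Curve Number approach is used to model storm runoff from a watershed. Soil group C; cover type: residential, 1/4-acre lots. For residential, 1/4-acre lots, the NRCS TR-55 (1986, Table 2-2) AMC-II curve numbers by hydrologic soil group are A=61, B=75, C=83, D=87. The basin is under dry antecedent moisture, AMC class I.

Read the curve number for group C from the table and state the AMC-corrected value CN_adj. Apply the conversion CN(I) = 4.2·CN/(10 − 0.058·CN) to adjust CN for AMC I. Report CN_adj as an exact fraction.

NRCS table: residential, 1/4-acre lots, soil group C → CN(II) = 83
Adjust CN=83 to AMC I: 4.2·83/(10 − 0.058·83) → (1743/5) ÷ (2593/500) = 174300/2593 ≈ 67.219

CN_adj = 174300/2593 ≈ 67.219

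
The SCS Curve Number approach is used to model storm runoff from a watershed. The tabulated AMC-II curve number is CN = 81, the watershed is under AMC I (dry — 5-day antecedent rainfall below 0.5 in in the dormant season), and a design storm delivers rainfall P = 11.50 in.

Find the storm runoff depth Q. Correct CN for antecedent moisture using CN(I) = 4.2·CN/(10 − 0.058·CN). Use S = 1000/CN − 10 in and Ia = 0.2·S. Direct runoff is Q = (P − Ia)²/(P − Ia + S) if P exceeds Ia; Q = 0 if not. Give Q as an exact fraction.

Q = 1247714329/184806846 in ≈ 6.751 in

Dry (AMC I): CN(I) = 4.2·81/(10 − 0.058·81) = (1701/5)/(2651/500) = 170100/2651 ≈ 64.164
S = 1000/(170100/2651) − 10 = 9500/1701 in ≈ 5.585 in
Initial abstraction Ia = S/5 = (9500/1701)/5 = 1900/1701 ≈ 1.117 in
P − Ia = 11.500 − 1.117 = 35323/3402 ≈ 10.383 in (> 0, runoff occurs)
Runoff Q = (P−Ia)²/(P−Ia+S) = (10.383)²/(10.383+5.585) = 1247714329/184806846 ≈ 6.751 in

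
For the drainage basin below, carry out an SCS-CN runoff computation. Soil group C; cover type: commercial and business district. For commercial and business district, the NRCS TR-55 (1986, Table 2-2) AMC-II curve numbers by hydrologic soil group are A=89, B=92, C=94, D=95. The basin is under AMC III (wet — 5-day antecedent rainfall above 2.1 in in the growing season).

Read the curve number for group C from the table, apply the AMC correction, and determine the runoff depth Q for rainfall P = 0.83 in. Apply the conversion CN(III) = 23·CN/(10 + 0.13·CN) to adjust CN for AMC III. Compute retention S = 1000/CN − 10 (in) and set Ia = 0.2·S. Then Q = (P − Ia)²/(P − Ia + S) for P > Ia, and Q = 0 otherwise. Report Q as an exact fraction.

Q = 7009540729/12293456300 in ≈ 0.570 in

NRCS table: commercial and business district, soil group C → CN(II) = 94
Adjust CN=94 to AMC III: 23·94/(10 + 0.13·94) → 2162 ÷ (1111/50) = 108100/1111 ≈ 97.300
S = 1000/(108100/1111) − 10 = 300/1081 in ≈ 0.278 in
Ia = 0.2S: 0.2·0.278 = 0.056 in (exactly 60/1081)
P − Ia = 0.830 − 0.056 = 83723/108100 ≈ 0.774 in (> 0, runoff occurs)
Q = (83723/108100)²/((83723/108100) + 300/1081) = (7009540729/11685610000)/(113723/108100) = 7009540729/12293456300 in ≈ 0.570 in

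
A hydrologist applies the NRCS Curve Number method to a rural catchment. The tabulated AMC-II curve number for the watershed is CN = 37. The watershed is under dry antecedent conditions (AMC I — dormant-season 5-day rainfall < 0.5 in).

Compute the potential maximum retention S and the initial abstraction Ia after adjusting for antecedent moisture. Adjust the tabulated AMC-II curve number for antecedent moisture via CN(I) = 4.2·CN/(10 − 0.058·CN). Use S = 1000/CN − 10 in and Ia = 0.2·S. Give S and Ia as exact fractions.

CN(I) from CN(II)=37: (4.2·37)/(10 − 0.058·37) = 3700/187 ≈ 19.786
Max retention: S = 1000/(3700/187) − 10 = 1500/37 in (≈ 40.541 in)
Ia = 0.2·(1500/37) = 300/37 in ≈ 8.108 in

S = 1500/37 in ≈ 40.541 in; Ia = 300/37 in ≈ 8.108 in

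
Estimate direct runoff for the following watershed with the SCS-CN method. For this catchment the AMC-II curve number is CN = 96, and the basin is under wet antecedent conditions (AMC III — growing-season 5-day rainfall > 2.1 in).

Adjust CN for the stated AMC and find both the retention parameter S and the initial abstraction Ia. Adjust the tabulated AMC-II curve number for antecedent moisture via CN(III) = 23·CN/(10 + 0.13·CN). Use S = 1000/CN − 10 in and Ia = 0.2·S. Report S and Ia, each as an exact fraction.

Wet (AMC III): CN(III) = 23·96/(10 + 0.13·96) = 2208/(562/25) = 27600/281 ≈ 98.221
S = 1000/(27600/281) − 10 = 25/138 in ≈ 0.181 in
Ia = 0.2S: 0.2·0.181 = 0.036 in (exactly 5/138)

S = 25/138 in ≈ 0.181 in; Ia = 5/138 in ≈ 0.036 in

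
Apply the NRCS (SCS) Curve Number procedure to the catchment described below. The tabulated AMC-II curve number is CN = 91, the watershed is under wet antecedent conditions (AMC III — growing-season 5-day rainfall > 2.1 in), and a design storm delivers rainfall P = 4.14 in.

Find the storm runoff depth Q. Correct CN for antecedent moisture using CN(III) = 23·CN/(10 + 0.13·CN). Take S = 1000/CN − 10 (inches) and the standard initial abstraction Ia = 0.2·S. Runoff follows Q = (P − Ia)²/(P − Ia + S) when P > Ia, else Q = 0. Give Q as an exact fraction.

Q = 19998767889/5456346350 in ≈ 3.665 in

Wet (AMC III): CN(III) = 23·91/(10 + 0.13·91) = 2093/(2183/100) = 209300/2183 ≈ 95.877
Max retention: S = 1000/(209300/2183) − 10 = 900/2093 in (≈ 0.430 in)
Initial abstraction Ia = S/5 = (900/2093)/5 = 180/2093 ≈ 0.086 in
P − Ia = 4.140 − 0.086 = 424251/104650 ≈ 4.054 in (> 0, runoff occurs)
Q = (424251/104650)²/((424251/104650) + 900/2093) = (179988911001/10951622500)/(469251/104650) = 19998767889/5456346350 in ≈ 3.665 in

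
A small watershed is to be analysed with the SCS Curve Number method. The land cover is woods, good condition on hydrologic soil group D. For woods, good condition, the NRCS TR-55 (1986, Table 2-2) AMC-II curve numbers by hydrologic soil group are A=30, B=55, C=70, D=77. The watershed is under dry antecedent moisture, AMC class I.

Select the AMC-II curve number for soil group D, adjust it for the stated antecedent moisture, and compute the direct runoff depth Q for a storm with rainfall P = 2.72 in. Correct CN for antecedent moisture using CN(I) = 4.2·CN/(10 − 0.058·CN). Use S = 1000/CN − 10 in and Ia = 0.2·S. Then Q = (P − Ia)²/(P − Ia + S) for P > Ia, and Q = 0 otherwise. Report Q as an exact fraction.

Q = 687907984/3435680325 in ≈ 0.200 in

NRCS table: woods, good condition, soil group D → CN(II) = 77
CN(I) from CN(II)=77: (4.2·77)/(10 − 0.058·77) = 161700/2767 ≈ 58.439
Retention S: 1000/CN − 10 with CN=58.439 → S = 11500/1617 ≈ 7.112 in
Ia = 0.2·(11500/1617) = 2300/1617 in ≈ 1.422 in
Since P=2.720 > Ia=1.422: effective rainfall P−Ia = 52456/40425 in
Q: (52456/40425)² ÷ (339956/40425) = 687907984/3435680325 in (≈ 0.200 in)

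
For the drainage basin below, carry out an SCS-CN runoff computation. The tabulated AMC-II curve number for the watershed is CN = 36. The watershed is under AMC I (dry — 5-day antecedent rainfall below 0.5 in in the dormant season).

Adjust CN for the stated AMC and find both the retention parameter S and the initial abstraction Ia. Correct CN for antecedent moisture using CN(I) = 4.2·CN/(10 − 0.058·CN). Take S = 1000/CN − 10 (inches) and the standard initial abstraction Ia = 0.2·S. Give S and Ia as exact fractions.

S = 8000/189 in ≈ 42.328 in; Ia = 1600/189 in ≈ 8.466 in

Dry (AMC I): CN(I) = 4.2·36/(10 − 0.058·36) = (756/5)/(989/125) = 18900/989 ≈ 19.110
Max retention: S = 1000/(18900/989) − 10 = 8000/189 in (≈ 42.328 in)
Ia = 0.2S: 0.2·42.328 = 8.466 in (exactly 1600/189)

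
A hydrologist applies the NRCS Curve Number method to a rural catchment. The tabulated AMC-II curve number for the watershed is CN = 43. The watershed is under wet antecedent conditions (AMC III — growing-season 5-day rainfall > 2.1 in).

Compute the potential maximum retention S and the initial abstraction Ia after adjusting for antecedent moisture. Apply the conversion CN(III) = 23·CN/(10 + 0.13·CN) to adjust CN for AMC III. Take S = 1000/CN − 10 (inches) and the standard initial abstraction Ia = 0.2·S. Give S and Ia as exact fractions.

CN(III) from CN(II)=43: (23·43)/(10 + 0.13·43) = 98900/1559 ≈ 63.438
S = 1000/(98900/1559) − 10 = 5700/989 in ≈ 5.763 in
Initial abstraction Ia = S/5 = (5700/989)/5 = 1140/989 ≈ 1.153 in

S = 5700/989 in ≈ 5.763 in; Ia = 1140/989 in ≈ 1.153 in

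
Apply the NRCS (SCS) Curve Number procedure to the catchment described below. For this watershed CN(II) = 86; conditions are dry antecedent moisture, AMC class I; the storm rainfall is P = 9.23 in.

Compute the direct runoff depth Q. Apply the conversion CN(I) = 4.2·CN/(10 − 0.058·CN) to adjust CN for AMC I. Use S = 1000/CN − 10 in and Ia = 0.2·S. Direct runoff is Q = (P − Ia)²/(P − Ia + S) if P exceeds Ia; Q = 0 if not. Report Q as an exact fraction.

Q = 11895610489/2051964300 in ≈ 5.797 in

Adjust CN=86 to AMC I: 4.2·86/(10 − 0.058·86) → (1806/5) ÷ (1253/250) = 12900/179 ≈ 72.067
S = 1000/(12900/179) − 10 = 500/129 in ≈ 3.876 in
Ia = 0.2S: 0.2·3.876 = 0.775 in (exactly 100/129)
Since P=9.230 > Ia=0.775: effective rainfall P−Ia = 109067/12900 in
Q = (109067/12900)²/((109067/12900) + 500/129) = (11895610489/166410000)/(159067/12900) = 11895610489/2051964300 in ≈ 5.797 in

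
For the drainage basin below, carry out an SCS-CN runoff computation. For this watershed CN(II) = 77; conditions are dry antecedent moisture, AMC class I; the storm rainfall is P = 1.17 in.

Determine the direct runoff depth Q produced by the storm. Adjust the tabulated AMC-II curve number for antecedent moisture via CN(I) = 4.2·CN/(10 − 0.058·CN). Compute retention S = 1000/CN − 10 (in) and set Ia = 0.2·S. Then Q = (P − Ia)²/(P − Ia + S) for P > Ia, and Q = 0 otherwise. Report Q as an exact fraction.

Q = 0 in ≈ 0.000 in

Adjust CN=77 to AMC I: 4.2·77/(10 − 0.058·77) → (1617/5) ÷ (2767/500) = 161700/2767 ≈ 58.439
Max retention: S = 1000/(161700/2767) − 10 = 11500/1617 in (≈ 7.112 in)
Ia = 0.2·(11500/1617) = 2300/1617 in ≈ 1.422 in
P = 1.170 ≤ Ia = 1.422 in: entire storm abstracted, Q = 0.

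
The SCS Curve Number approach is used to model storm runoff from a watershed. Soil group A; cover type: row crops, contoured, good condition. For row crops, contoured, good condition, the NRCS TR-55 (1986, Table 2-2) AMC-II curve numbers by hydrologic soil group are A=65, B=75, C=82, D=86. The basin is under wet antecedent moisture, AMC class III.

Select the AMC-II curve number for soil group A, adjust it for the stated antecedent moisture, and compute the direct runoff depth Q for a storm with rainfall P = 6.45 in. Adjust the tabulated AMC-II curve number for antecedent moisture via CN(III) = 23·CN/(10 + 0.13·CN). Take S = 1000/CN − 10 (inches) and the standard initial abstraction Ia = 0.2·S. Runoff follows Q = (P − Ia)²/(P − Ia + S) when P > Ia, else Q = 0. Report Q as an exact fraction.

NRCS table: row crops, contoured, good condition, soil group A → CN(II) = 65
Adjust CN=65 to AMC III: 23·65/(10 + 0.13·65) → 1495 ÷ (369/20) = 29900/369 ≈ 81.030
Retention S: 1000/CN − 10 with CN=81.030 → S = 700/299 ≈ 2.341 in
Ia = 0.2·(700/299) = 140/299 in ≈ 0.468 in
Since P=6.450 > Ia=0.468: effective rainfall P−Ia = 35771/5980 in
Q = (35771/5980)²/((35771/5980) + 700/299) = (1279564441/35760400)/(49771/5980) = 1279564441/297630580 in ≈ 4.299 in

Q = 1279564441/297630580 in ≈ 4.299 in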